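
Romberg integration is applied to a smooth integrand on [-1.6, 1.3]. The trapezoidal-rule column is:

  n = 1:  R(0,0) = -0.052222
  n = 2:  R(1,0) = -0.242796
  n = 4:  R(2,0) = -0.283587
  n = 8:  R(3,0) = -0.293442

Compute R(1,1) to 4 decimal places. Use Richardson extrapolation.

R(1,1) = (4·(-0.242796) − (-0.052222)) / 3 = -0.306321
(Column j=1 coincides with Simpson's rule on the same nodes.)

-0.3063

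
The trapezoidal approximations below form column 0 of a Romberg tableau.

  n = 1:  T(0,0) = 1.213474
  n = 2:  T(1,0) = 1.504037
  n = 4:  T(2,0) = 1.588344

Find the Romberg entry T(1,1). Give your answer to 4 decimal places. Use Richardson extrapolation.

Richardson extrapolation on the trapezoidal column (denominator 4−1=3):
T(1,1) = (4·1.504037 − 1.213474) / 3 = 1.600891

1.6009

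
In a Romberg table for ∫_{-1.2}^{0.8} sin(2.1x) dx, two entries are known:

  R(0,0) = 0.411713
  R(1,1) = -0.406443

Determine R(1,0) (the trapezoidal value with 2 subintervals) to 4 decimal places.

From R(1,1) = (4·R(1,0) − R(0,0))/3, solve for R(1,0):
4·R(1,0) = 3·(-0.406443) + 0.411713 = -0.807616
R(1,0) = -0.201904

-0.2019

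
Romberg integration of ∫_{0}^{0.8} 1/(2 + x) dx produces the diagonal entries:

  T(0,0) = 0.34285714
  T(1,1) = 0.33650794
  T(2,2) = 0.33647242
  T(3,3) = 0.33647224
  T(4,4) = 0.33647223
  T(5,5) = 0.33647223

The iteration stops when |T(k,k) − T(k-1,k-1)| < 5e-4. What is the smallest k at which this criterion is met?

k = 2

|T(1,1) − T(0,0)| = 0.00634920 ≥ 5e-4
|T(2,2) − T(1,1)| = 0.00003552 < 5e-4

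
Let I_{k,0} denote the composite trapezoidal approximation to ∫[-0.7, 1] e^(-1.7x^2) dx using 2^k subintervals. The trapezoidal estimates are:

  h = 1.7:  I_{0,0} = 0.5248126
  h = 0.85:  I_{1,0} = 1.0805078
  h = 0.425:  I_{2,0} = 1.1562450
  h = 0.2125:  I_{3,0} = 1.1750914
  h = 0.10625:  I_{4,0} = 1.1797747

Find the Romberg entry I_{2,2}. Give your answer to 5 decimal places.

Richardson extrapolation on the trapezoidal column (denominator 4−1=3):
I_{1,1} = 1.0805078 + (1.0805078 − 0.5248126)/3 = 1.2657395
I_{2,1} = (4·1.1562450 − 1.0805078) / 3 = 1.1814907
I_{2,2} = (16·1.1814907 − 1.2657395) / 15 = 1.1758741
(Column j=1 coincides with Simpson's rule on the same nodes.)

1.17587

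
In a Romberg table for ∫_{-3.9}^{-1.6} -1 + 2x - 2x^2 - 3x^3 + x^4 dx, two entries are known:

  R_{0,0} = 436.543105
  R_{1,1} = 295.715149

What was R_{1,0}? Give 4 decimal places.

330.9221

From R_{1,1} = (4·R_{1,0} − R_{0,0})/3, solve for R_{1,0}:
4·R_{1,0} = 3·295.715149 + 436.543105 = 1323.688552
R_{1,0} = 330.922138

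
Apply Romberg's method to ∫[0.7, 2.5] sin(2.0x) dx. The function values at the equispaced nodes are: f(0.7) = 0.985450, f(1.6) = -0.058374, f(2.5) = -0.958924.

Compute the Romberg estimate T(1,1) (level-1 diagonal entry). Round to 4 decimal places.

T(0,0) (trapezoid, 1 panel, h=1.8000): 0.023873
T(1,0) (trapezoid, 2 panels, h=0.9000): -0.040600
T(1,1) = -0.040600 + (-0.040600 − 0.023873)/3 = -0.062091

-0.0621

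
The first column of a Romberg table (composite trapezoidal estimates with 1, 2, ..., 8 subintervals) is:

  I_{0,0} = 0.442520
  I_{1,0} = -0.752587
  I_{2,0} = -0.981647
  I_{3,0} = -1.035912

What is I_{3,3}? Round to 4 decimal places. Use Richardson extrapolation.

-1.0538

I_{1,1} = (4·(-0.752587) − 0.442520) / 3 = -1.150956
I_{2,1} = -0.981647 + (-0.981647 − (-0.752587))/3 = -1.058000
I_{3,1} = (4·(-1.035912) − (-0.981647)) / 3 = -1.054000
I_{2,2} = -1.058000 + (-1.058000 − (-1.150956))/15 = -1.051803
I_{3,2} = (16·(-1.054000) − (-1.058000)) / 15 = -1.053733
I_{3,3} = -1.053733 + (-1.053733 − (-1.051803))/63 = -1.053764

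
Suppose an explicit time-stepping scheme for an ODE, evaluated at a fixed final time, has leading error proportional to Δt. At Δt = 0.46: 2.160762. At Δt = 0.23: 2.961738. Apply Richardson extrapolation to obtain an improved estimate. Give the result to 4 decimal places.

Extrapolated value = (2·A(Δt/2) − A(Δt)) / (2 − 1)
= (2·2.961738 − 2.160762) / 1
= 3.762714 / 1 = 3.762714

3.7627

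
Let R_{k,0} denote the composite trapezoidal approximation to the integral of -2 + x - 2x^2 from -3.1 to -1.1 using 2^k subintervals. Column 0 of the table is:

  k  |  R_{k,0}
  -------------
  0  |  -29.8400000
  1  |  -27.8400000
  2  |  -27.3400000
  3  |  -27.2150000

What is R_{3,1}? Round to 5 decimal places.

R_{3,1} = -27.2150000 + (-27.2150000 − (-27.3400000))/3 = -27.1733333

-27.17333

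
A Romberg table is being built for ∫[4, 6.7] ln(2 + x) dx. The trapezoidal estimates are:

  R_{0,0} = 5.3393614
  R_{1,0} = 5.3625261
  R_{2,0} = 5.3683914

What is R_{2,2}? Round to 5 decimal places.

5.37035

Richardson extrapolation on the trapezoidal column (denominator 4−1=3):
R_{1,1} = 5.3625261 + (5.3625261 − 5.3393614)/3 = 5.3702477
R_{2,1} = 5.3683914 + (5.3683914 − 5.3625261)/3 = 5.3703465
R_{2,2} = 5.3703465 + (5.3703465 − 5.3702477)/15 = 5.3703531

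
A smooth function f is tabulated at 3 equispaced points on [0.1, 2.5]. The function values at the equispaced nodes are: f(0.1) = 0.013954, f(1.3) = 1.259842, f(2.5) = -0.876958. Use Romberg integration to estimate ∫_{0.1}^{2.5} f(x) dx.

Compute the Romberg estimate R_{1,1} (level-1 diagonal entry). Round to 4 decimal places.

R_{0,0} (trapezoid, 1 panel, h=2.4000): -1.035605
R_{1,0} (trapezoid, 2 panels, h=1.2000): 0.994008
R_{1,1} = 0.994008 + (0.994008 − (-1.035605))/3 = 1.670546

1.6705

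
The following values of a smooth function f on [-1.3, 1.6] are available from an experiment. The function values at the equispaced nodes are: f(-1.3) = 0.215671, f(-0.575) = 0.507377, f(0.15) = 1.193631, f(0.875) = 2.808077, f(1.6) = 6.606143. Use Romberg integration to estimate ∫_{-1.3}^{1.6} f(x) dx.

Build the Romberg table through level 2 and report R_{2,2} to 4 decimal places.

5.4188

R_{0,0} (trapezoid, 1 panel, h=2.9000): 9.891630
R_{1,0} (trapezoid, 2 panels, h=1.4500): 6.676580
R_{2,0} (trapezoid, 4 panels, h=0.7250): 5.741994
R_{1,1} = 6.676580 + (6.676580 − 9.891630)/3 = 5.604897
R_{2,1} = 5.741994 + (5.741994 − 6.676580)/3 = 5.430465
R_{2,2} = 5.430465 + (5.430465 − 5.604897)/15 = 5.418836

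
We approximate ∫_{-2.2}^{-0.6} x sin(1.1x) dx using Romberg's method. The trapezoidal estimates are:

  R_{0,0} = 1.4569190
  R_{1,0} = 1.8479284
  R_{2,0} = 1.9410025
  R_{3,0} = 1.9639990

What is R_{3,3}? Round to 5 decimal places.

Richardson extrapolation on the trapezoidal column (denominator 4−1=3):
R_{1,1} = 1.8479284 + (1.8479284 − 1.4569190)/3 = 1.9782649
R_{2,1} = 1.9410025 + (1.9410025 − 1.8479284)/3 = 1.9720272
R_{3,1} = (4·1.9639990 − 1.9410025) / 3 = 1.9716645
R_{2,2} = 1.9720272 + (1.9720272 − 1.9782649)/15 = 1.9716114
R_{3,2} = 1.9716645 + (1.9716645 − 1.9720272)/15 = 1.9716403
R_{3,3} = 1.9716403 + (1.9716403 − 1.9716114)/63 = 1.9716408

1.97164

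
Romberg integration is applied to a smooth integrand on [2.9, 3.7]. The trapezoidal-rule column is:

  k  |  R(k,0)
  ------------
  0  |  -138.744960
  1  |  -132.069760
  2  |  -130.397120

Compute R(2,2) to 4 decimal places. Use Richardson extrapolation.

Richardson extrapolation on the trapezoidal column (denominator 4−1=3):
R(1,1) = -132.069760 + (-132.069760 − (-138.744960))/3 = -129.844693
R(2,1) = (4·(-130.397120) − (-132.069760)) / 3 = -129.839573
R(2,2) = -129.839573 + (-129.839573 − (-129.844693))/15 = -129.839232
(Column j=1 coincides with Simpson's rule on the same nodes.)

-129.8392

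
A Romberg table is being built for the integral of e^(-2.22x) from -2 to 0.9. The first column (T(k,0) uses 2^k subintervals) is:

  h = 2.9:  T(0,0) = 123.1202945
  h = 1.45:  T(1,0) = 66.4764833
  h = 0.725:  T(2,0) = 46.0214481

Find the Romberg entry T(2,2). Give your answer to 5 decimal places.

Richardson extrapolation on the trapezoidal column (denominator 4−1=3):
T(1,1) = 66.4764833 + (66.4764833 − 123.1202945)/3 = 47.5952129
T(2,1) = 46.0214481 + (46.0214481 − 66.4764833)/3 = 39.2031030
T(2,2) = 39.2031030 + (39.2031030 − 47.5952129)/15 = 38.6436290

38.64363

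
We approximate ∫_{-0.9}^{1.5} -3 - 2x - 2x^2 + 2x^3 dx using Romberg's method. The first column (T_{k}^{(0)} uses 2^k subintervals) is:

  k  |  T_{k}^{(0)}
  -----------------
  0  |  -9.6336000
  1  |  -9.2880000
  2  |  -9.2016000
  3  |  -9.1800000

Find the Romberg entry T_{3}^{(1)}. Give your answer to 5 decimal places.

T_{3}^{(1)} = -9.1800000 + (-9.1800000 − (-9.2016000))/3 = -9.1728000

-9.17280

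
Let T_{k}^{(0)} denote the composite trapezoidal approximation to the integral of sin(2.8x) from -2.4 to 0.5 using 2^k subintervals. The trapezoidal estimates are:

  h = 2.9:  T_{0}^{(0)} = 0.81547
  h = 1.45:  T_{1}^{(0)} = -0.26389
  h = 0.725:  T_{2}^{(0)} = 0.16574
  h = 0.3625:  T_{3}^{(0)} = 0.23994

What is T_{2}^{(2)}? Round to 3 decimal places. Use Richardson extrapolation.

0.371

Richardson extrapolation on the trapezoidal column (denominator 4−1=3):
T_{1}^{(1)} = -0.26389 + (-0.26389 − 0.81547)/3 = -0.62368
T_{2}^{(1)} = (4·0.16574 − (-0.26389)) / 3 = 0.30895
T_{2}^{(2)} = 0.30895 + (0.30895 − (-0.62368))/15 = 0.37113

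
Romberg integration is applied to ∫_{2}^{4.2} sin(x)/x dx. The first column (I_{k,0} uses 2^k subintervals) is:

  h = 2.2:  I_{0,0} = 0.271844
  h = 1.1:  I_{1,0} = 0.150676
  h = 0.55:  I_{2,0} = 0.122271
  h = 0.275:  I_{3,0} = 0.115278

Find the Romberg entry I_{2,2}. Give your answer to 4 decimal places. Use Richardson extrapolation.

I_{1,1} = 0.150676 + (0.150676 − 0.271844)/3 = 0.110287
I_{2,1} = (4·0.122271 − 0.150676) / 3 = 0.112803
I_{2,2} = (16·0.112803 − 0.110287) / 15 = 0.112971

0.1130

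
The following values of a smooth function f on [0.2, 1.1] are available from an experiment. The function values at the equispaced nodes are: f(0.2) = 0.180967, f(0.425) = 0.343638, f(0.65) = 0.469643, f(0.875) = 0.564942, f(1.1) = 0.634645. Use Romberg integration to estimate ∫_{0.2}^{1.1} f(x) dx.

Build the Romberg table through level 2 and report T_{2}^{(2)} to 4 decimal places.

T_{0}^{(0)} (trapezoid, 1 panel, h=0.9000): 0.367025
T_{1}^{(0)} (trapezoid, 2 panels, h=0.4500): 0.394852
T_{2}^{(0)} (trapezoid, 4 panels, h=0.2250): 0.401857
T_{1}^{(1)} = 0.394852 + (0.394852 − 0.367025)/3 = 0.404128
T_{2}^{(1)} = 0.401857 + (0.401857 − 0.394852)/3 = 0.404192
T_{2}^{(2)} = 0.404192 + (0.404192 − 0.404128)/15 = 0.404196

0.4042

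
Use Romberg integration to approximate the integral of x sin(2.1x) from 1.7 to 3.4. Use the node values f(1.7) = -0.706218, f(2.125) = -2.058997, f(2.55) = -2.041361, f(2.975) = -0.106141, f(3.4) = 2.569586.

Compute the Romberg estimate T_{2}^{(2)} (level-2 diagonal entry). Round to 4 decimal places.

T_{0}^{(0)} (trapezoid, 1 panel, h=1.7000): 1.583863
T_{1}^{(0)} (trapezoid, 2 panels, h=0.8500): -0.943225
T_{2}^{(0)} (trapezoid, 4 panels, h=0.4250): -1.391796
T_{1}^{(1)} = -0.943225 + (-0.943225 − 1.583863)/3 = -1.785588
T_{2}^{(1)} = -1.391796 + (-1.391796 − (-0.943225))/3 = -1.541320
T_{2}^{(2)} = -1.541320 + (-1.541320 − (-1.785588))/15 = -1.525035

-1.5250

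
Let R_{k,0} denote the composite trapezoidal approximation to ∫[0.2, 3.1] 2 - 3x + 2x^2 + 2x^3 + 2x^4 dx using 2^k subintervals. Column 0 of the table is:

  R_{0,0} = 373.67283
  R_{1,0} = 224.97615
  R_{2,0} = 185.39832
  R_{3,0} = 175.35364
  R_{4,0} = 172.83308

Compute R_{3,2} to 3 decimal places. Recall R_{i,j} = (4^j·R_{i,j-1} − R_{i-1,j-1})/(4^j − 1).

171.992

R_{2,1} = (4·185.39832 − 224.97615) / 3 = 172.20571
R_{3,1} = 175.35364 + (175.35364 − 185.39832)/3 = 172.00541
R_{3,2} = (16·172.00541 − 172.20571) / 15 = 171.99206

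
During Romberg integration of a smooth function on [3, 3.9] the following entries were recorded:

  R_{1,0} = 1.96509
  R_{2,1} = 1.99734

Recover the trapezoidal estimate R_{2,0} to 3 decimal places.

From R_{2,1} = (4·R_{2,0} − R_{1,0})/3, solve for R_{2,0}:
4·R_{2,0} = 3·1.99734 + 1.96509 = 7.95711
R_{2,0} = 1.98928

1.989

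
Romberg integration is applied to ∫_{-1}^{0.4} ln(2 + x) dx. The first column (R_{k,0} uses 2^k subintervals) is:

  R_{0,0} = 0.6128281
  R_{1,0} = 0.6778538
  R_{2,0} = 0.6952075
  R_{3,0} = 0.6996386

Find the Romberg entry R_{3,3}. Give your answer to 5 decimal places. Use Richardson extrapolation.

Richardson extrapolation on the trapezoidal column (denominator 4−1=3):
R_{1,1} = 0.6778538 + (0.6778538 − 0.6128281)/3 = 0.6995290
R_{2,1} = (4·0.6952075 − 0.6778538) / 3 = 0.7009921
R_{3,1} = 0.6996386 + (0.6996386 − 0.6952075)/3 = 0.7011156
R_{2,2} = 0.7009921 + (0.7009921 − 0.6995290)/15 = 0.7010896
R_{3,2} = (16·0.7011156 − 0.7009921) / 15 = 0.7011238
R_{3,3} = 0.7011238 + (0.7011238 − 0.7010896)/63 = 0.7011243

0.70112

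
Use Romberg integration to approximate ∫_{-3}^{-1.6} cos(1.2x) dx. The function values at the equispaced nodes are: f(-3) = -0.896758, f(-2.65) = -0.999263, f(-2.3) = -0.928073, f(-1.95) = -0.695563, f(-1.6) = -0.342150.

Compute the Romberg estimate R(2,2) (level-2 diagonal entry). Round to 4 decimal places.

-1.1518

R(0,0) (trapezoid, 1 panel, h=1.4000): -0.867236
R(1,0) (trapezoid, 2 panels, h=0.7000): -1.083269
R(2,0) (trapezoid, 4 panels, h=0.3500): -1.134824
R(1,1) = -1.083269 + (-1.083269 − (-0.867236))/3 = -1.155280
R(2,1) = -1.134824 + (-1.134824 − (-1.083269))/3 = -1.152009
R(2,2) = -1.152009 + (-1.152009 − (-1.155280))/15 = -1.151791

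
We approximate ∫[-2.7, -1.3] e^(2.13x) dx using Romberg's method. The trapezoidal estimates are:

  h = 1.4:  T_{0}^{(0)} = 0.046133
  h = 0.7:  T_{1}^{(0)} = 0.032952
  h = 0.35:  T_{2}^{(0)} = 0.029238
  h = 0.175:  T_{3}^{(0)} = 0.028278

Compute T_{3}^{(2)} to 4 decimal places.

Richardson extrapolation on the trapezoidal column (denominator 4−1=3):
T_{2}^{(1)} = 0.029238 + (0.029238 − 0.032952)/3 = 0.028000
T_{3}^{(1)} = 0.028278 + (0.028278 − 0.029238)/3 = 0.027958
T_{3}^{(2)} = (16·0.027958 − 0.028000) / 15 = 0.027955

0.0280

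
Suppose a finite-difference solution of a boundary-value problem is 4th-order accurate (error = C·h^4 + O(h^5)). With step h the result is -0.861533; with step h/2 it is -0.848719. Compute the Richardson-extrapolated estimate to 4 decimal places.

-0.8479

The leading error scales as h^4; refining by a factor of 2 reduces it by 2^4 = 16.
Extrapolated value = (16·A(h/2) − A(h)) / (16 − 1)
= (16·(-0.848719) − (-0.861533)) / 15
= -12.717971 / 15 = -0.847865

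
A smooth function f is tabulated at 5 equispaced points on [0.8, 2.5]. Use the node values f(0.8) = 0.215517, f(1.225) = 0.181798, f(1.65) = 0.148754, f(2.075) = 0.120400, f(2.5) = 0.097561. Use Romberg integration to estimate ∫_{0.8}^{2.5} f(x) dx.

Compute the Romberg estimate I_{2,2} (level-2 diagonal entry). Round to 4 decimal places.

0.2578

I_{0,0} (trapezoid, 1 panel, h=1.7000): 0.266116
I_{1,0} (trapezoid, 2 panels, h=0.8500): 0.259499
I_{2,0} (trapezoid, 4 panels, h=0.4250): 0.258184
I_{1,1} = 0.259499 + (0.259499 − 0.266116)/3 = 0.257293
I_{2,1} = 0.258184 + (0.258184 − 0.259499)/3 = 0.257746
I_{2,2} = 0.257746 + (0.257746 − 0.257293)/15 = 0.257776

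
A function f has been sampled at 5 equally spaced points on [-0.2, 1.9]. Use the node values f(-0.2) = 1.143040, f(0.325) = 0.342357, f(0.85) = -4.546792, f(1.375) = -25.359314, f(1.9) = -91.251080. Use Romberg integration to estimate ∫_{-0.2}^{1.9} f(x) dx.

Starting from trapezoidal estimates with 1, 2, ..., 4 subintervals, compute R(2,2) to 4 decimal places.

R(0,0) (trapezoid, 1 panel, h=2.1000): -94.613442
R(1,0) (trapezoid, 2 panels, h=1.0500): -52.080853
R(2,0) (trapezoid, 4 panels, h=0.5250): -39.174329
R(1,1) = -52.080853 + (-52.080853 − (-94.613442))/3 = -37.903323
R(2,1) = -39.174329 + (-39.174329 − (-52.080853))/3 = -34.872154
R(2,2) = -34.872154 + (-34.872154 − (-37.903323))/15 = -34.670076

-34.6701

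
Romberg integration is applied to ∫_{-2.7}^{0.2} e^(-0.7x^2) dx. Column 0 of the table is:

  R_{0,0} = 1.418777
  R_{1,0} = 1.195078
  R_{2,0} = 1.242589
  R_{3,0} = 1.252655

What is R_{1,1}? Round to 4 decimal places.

Richardson extrapolation on the trapezoidal column (denominator 4−1=3):
R_{1,1} = (4·1.195078 − 1.418777) / 3 = 1.120512
(Column j=1 coincides with Simpson's rule on the same nodes.)

1.1205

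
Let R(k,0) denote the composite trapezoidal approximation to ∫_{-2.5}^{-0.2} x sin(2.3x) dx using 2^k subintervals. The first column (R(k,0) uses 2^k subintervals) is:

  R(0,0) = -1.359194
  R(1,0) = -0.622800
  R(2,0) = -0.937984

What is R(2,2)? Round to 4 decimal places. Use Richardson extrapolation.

Richardson extrapolation on the trapezoidal column (denominator 4−1=3):
R(1,1) = (4·(-0.622800) − (-1.359194)) / 3 = -0.377335
R(2,1) = (4·(-0.937984) − (-0.622800)) / 3 = -1.043045
R(2,2) = -1.043045 + (-1.043045 − (-0.377335))/15 = -1.087426

-1.0874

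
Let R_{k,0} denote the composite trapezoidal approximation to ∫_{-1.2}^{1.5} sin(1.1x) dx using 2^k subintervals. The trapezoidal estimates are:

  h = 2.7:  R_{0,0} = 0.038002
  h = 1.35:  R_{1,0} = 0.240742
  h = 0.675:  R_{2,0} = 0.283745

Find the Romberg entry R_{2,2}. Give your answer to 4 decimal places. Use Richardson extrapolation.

0.2974

Richardson extrapolation on the trapezoidal column (denominator 4−1=3):
R_{1,1} = 0.240742 + (0.240742 − 0.038002)/3 = 0.308322
R_{2,1} = 0.283745 + (0.283745 − 0.240742)/3 = 0.298079
R_{2,2} = 0.298079 + (0.298079 − 0.308322)/15 = 0.297396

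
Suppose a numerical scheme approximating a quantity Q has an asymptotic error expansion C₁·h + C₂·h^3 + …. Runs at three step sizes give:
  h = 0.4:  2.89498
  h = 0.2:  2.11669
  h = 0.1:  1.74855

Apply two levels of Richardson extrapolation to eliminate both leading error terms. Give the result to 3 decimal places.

1.386

First eliminate the h term (factor 2^1 = 2):
  B₁ = (2·2.11669 − 2.89498)/1 = 1.33840
  B₂ = (2·1.74855 − 2.11669)/1 = 1.38041
Then eliminate the h^3 term (factor 2^3 = 8):
  (8·1.38041 − 1.33840)/7 = 1.38641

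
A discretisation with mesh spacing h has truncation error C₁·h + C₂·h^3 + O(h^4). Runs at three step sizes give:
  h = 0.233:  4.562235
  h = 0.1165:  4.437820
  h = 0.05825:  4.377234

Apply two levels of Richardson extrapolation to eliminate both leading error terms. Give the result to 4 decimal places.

4.3171

First eliminate the h term (factor 2^1 = 2):
  B₁ = (2·4.437820 − 4.562235)/1 = 4.313405
  B₂ = (2·4.377234 − 4.437820)/1 = 4.316648
Then eliminate the h^3 term (factor 2^3 = 8):
  (8·4.316648 − 4.313405)/7 = 4.317111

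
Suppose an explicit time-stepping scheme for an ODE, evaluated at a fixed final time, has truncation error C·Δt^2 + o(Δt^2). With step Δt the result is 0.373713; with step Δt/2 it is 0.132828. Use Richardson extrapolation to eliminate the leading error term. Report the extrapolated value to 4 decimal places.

0.0525

The leading error scales as Δt^2; refining by a factor of 2 reduces it by 2^2 = 4.
Extrapolated value = (4·A(Δt/2) − A(Δt)) / (4 − 1)
= (4·0.132828 − 0.373713) / 3
= 0.157599 / 3 = 0.052533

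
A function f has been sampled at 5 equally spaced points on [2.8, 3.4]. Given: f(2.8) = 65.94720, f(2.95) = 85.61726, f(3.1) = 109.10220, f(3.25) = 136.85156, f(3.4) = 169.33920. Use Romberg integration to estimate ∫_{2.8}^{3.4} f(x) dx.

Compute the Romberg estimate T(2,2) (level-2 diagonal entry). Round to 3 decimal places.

T(0,0) (trapezoid, 1 panel, h=0.6000): 70.58592
T(1,0) (trapezoid, 2 panels, h=0.3000): 68.02362
T(2,0) (trapezoid, 4 panels, h=0.1500): 67.38213
T(1,1) = 68.02362 + (68.02362 − 70.58592)/3 = 67.16952
T(2,1) = 67.38213 + (67.38213 − 68.02362)/3 = 67.16830
T(2,2) = 67.16830 + (67.16830 − 67.16952)/15 = 67.16822

67.168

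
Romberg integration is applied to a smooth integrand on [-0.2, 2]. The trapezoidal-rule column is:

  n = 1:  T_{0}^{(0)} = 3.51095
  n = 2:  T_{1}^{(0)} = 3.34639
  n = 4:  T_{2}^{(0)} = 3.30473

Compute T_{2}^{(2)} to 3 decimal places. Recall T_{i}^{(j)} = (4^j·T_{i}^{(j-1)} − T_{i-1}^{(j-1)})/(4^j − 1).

3.291

Richardson extrapolation on the trapezoidal column (denominator 4−1=3):
T_{1}^{(1)} = 3.34639 + (3.34639 − 3.51095)/3 = 3.29154
T_{2}^{(1)} = 3.30473 + (3.30473 − 3.34639)/3 = 3.29084
T_{2}^{(2)} = 3.29084 + (3.29084 − 3.29154)/15 = 3.29079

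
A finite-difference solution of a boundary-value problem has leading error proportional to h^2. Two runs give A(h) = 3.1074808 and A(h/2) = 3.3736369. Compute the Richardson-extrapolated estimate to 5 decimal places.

3.46236

The leading error scales as h^2; refining by a factor of 2 reduces it by 2^2 = 4.
Extrapolated value = (4·A(h/2) − A(h)) / (4 − 1)
= (4·3.3736369 − 3.1074808) / 3
= 10.3870668 / 3 = 3.4623556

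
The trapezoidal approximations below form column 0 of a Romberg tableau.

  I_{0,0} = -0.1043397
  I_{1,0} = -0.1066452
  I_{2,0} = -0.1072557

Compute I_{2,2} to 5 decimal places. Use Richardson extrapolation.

Richardson extrapolation on the trapezoidal column (denominator 4−1=3):
I_{1,1} = (4·(-0.1066452) − (-0.1043397)) / 3 = -0.1074137
I_{2,1} = -0.1072557 + (-0.1072557 − (-0.1066452))/3 = -0.1074592
I_{2,2} = (16·(-0.1074592) − (-0.1074137)) / 15 = -0.1074622

-0.10746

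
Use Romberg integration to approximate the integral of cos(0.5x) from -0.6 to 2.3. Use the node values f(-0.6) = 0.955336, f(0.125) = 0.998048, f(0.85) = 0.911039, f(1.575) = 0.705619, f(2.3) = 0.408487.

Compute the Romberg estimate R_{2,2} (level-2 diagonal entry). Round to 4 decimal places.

R_{0,0} (trapezoid, 1 panel, h=2.9000): 1.977543
R_{1,0} (trapezoid, 2 panels, h=1.4500): 2.309778
R_{2,0} (trapezoid, 4 panels, h=0.7250): 2.390048
R_{1,1} = 2.309778 + (2.309778 − 1.977543)/3 = 2.420523
R_{2,1} = 2.390048 + (2.390048 − 2.309778)/3 = 2.416805
R_{2,2} = 2.416805 + (2.416805 − 2.420523)/15 = 2.416557

2.4166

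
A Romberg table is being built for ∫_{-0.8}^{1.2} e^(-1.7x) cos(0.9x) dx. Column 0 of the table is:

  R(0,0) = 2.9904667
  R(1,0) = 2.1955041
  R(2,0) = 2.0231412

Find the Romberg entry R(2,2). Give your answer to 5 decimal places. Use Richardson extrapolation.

1.96803

Richardson extrapolation on the trapezoidal column (denominator 4−1=3):
R(1,1) = 2.1955041 + (2.1955041 − 2.9904667)/3 = 1.9305166
R(2,1) = 2.0231412 + (2.0231412 − 2.1955041)/3 = 1.9656869
R(2,2) = 1.9656869 + (1.9656869 − 1.9305166)/15 = 1.9680316
(Column j=1 coincides with Simpson's rule on the same nodes.)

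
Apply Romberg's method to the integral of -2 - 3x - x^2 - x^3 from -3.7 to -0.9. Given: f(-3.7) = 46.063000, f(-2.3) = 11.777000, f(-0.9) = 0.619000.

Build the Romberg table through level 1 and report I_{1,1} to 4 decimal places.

43.7687

I_{0,0} (trapezoid, 1 panel, h=2.8000): 65.354800
I_{1,0} (trapezoid, 2 panels, h=1.4000): 49.165200
I_{1,1} = 49.165200 + (49.165200 − 65.354800)/3 = 43.768667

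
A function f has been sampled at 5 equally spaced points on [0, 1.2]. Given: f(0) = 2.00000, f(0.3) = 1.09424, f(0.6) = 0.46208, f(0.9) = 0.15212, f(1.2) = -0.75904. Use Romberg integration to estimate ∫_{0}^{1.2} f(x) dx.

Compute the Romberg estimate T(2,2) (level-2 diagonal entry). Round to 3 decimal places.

T(0,0) (trapezoid, 1 panel, h=1.2000): 0.74458
T(1,0) (trapezoid, 2 panels, h=0.6000): 0.64954
T(2,0) (trapezoid, 4 panels, h=0.3000): 0.69868
T(1,1) = 0.64954 + (0.64954 − 0.74458)/3 = 0.61786
T(2,1) = 0.69868 + (0.69868 − 0.64954)/3 = 0.71506
T(2,2) = 0.71506 + (0.71506 − 0.61786)/15 = 0.72154

0.722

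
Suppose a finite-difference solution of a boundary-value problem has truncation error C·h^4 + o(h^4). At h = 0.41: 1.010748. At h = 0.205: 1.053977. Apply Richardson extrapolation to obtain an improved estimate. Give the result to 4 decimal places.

1.0569

The leading error scales as h^4; refining by a factor of 2 reduces it by 2^4 = 16.
Extrapolated value = (16·A(h/2) − A(h)) / (16 − 1)
= (16·1.053977 − 1.010748) / 15
= 15.852884 / 15 = 1.056859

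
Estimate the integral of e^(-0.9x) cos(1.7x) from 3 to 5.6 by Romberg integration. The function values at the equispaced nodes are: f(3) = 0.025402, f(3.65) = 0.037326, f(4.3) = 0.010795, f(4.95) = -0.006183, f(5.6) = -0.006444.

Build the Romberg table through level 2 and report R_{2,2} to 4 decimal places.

R_{0,0} (trapezoid, 1 panel, h=2.6000): 0.024645
R_{1,0} (trapezoid, 2 panels, h=1.3000): 0.026356
R_{2,0} (trapezoid, 4 panels, h=0.6500): 0.033421
R_{1,1} = 0.026356 + (0.026356 − 0.024645)/3 = 0.026926
R_{2,1} = 0.033421 + (0.033421 − 0.026356)/3 = 0.035776
R_{2,2} = 0.035776 + (0.035776 − 0.026926)/15 = 0.036366

0.0364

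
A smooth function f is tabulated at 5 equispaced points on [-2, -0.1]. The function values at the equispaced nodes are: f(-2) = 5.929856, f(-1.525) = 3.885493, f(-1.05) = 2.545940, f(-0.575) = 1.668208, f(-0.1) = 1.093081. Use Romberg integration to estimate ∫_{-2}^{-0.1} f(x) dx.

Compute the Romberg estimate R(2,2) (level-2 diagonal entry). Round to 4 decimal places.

5.4346

R(0,0) (trapezoid, 1 panel, h=1.9000): 6.671790
R(1,0) (trapezoid, 2 panels, h=0.9500): 5.754538
R(2,0) (trapezoid, 4 panels, h=0.4750): 5.515277
R(1,1) = 5.754538 + (5.754538 − 6.671790)/3 = 5.448787
R(2,1) = 5.515277 + (5.515277 − 5.754538)/3 = 5.435523
R(2,2) = 5.435523 + (5.435523 − 5.448787)/15 = 5.434639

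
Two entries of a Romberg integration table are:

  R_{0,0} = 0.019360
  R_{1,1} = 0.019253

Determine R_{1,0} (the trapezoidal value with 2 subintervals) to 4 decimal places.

0.0193

From R_{1,1} = (4·R_{1,0} − R_{0,0})/3, solve for R_{1,0}:
4·R_{1,0} = 3·0.019253 + 0.019360 = 0.077119
R_{1,0} = 0.019280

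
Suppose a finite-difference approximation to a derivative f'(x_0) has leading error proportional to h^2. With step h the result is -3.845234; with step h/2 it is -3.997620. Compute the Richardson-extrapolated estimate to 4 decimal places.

Extrapolated value = (4·A(h/2) − A(h)) / (4 − 1)
= (4·(-3.997620) − (-3.845234)) / 3
= -12.145246 / 3 = -4.048415

-4.0484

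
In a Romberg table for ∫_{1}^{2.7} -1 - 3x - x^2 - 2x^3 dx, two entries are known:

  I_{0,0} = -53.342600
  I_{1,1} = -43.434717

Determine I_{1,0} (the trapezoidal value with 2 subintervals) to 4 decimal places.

-45.9117

From I_{1,1} = (4·I_{1,0} − I_{0,0})/3, solve for I_{1,0}:
4·I_{1,0} = 3·(-43.434717) + (-53.342600) = -183.646751
I_{1,0} = -45.911688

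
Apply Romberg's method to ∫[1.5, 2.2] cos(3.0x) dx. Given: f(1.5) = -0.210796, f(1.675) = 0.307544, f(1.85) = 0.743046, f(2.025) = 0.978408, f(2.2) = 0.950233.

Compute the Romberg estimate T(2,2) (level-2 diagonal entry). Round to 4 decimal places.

T(0,0) (trapezoid, 1 panel, h=0.7000): 0.258803
T(1,0) (trapezoid, 2 panels, h=0.3500): 0.389468
T(2,0) (trapezoid, 4 panels, h=0.1750): 0.419775
T(1,1) = 0.389468 + (0.389468 − 0.258803)/3 = 0.433023
T(2,1) = 0.419775 + (0.419775 − 0.389468)/3 = 0.429877
T(2,2) = 0.429877 + (0.429877 − 0.433023)/15 = 0.429667

0.4297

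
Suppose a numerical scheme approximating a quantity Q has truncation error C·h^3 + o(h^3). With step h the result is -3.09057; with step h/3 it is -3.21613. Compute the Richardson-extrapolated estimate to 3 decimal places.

-3.221

Extrapolated value = (27·A(h/3) − A(h)) / (27 − 1)
= (27·(-3.21613) − (-3.09057)) / 26
= -83.74494 / 26 = -3.22096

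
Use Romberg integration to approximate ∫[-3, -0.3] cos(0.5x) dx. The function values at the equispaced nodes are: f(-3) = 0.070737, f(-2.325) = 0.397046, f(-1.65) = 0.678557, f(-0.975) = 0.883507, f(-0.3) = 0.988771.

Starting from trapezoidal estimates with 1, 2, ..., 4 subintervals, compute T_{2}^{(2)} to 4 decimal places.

1.6961

T_{0}^{(0)} (trapezoid, 1 panel, h=2.7000): 1.430336
T_{1}^{(0)} (trapezoid, 2 panels, h=1.3500): 1.631220
T_{2}^{(0)} (trapezoid, 4 panels, h=0.6750): 1.679983
T_{1}^{(1)} = 1.631220 + (1.631220 − 1.430336)/3 = 1.698181
T_{2}^{(1)} = 1.679983 + (1.679983 − 1.631220)/3 = 1.696237
T_{2}^{(2)} = 1.696237 + (1.696237 − 1.698181)/15 = 1.696107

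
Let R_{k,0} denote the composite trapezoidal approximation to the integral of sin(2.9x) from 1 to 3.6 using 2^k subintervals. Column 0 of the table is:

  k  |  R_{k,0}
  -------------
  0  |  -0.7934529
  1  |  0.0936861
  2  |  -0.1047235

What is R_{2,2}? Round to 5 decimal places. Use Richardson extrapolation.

-0.20821

Richardson extrapolation on the trapezoidal column (denominator 4−1=3):
R_{1,1} = 0.0936861 + (0.0936861 − (-0.7934529))/3 = 0.3893991
R_{2,1} = (4·(-0.1047235) − 0.0936861) / 3 = -0.1708600
R_{2,2} = -0.1708600 + (-0.1708600 − 0.3893991)/15 = -0.2082106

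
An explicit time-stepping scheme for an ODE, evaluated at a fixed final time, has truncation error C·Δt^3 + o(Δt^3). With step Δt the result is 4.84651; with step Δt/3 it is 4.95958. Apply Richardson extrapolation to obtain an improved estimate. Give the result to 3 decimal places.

The leading error scales as Δt^3; refining by a factor of 3 reduces it by 3^3 = 27.
Extrapolated value = (27·A(Δt/3) − A(Δt)) / (27 − 1)
= (27·4.95958 − 4.84651) / 26
= 129.06215 / 26 = 4.96393

4.964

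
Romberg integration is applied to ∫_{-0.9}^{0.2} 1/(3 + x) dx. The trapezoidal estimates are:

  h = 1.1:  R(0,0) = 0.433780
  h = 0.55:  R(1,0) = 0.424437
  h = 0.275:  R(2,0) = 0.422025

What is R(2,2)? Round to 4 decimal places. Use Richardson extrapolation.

R(1,1) = (4·0.424437 − 0.433780) / 3 = 0.421323
R(2,1) = (4·0.422025 − 0.424437) / 3 = 0.421221
R(2,2) = (16·0.421221 − 0.421323) / 15 = 0.421214

0.4212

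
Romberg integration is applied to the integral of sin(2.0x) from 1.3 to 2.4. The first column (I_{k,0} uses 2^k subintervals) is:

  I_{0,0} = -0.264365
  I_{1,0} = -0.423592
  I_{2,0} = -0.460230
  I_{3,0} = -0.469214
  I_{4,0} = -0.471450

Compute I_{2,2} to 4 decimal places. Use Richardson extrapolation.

Richardson extrapolation on the trapezoidal column (denominator 4−1=3):
I_{1,1} = (4·(-0.423592) − (-0.264365)) / 3 = -0.476668
I_{2,1} = -0.460230 + (-0.460230 − (-0.423592))/3 = -0.472443
I_{2,2} = -0.472443 + (-0.472443 − (-0.476668))/15 = -0.472161

-0.4722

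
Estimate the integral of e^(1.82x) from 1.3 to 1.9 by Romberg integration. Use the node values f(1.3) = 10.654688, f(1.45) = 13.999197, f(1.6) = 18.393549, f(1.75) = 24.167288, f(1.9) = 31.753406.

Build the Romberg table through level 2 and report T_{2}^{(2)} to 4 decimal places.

T_{0}^{(0)} (trapezoid, 1 panel, h=0.6000): 12.722428
T_{1}^{(0)} (trapezoid, 2 panels, h=0.3000): 11.879279
T_{2}^{(0)} (trapezoid, 4 panels, h=0.1500): 11.664612
T_{1}^{(1)} = 11.879279 + (11.879279 − 12.722428)/3 = 11.598229
T_{2}^{(1)} = 11.664612 + (11.664612 − 11.879279)/3 = 11.593056
T_{2}^{(2)} = 11.593056 + (11.593056 − 11.598229)/15 = 11.592711

11.5927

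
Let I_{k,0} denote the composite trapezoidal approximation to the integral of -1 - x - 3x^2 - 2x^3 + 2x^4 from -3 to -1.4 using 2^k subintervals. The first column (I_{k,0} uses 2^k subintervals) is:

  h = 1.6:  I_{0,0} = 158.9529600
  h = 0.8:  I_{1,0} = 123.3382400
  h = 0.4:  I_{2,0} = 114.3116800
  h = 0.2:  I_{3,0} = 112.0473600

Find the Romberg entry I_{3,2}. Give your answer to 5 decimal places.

I_{2,1} = 114.3116800 + (114.3116800 − 123.3382400)/3 = 111.3028267
I_{3,1} = 112.0473600 + (112.0473600 − 114.3116800)/3 = 111.2925867
I_{3,2} = (16·111.2925867 − 111.3028267) / 15 = 111.2919040

111.29190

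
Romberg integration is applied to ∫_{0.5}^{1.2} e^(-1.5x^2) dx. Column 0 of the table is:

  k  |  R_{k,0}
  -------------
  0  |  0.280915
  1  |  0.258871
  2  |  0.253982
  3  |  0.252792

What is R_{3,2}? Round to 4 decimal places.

Richardson extrapolation on the trapezoidal column (denominator 4−1=3):
R_{2,1} = 0.253982 + (0.253982 − 0.258871)/3 = 0.252352
R_{3,1} = 0.252792 + (0.252792 − 0.253982)/3 = 0.252395
R_{3,2} = 0.252395 + (0.252395 − 0.252352)/15 = 0.252398
(Column j=1 coincides with Simpson's rule on the same nodes.)

0.2524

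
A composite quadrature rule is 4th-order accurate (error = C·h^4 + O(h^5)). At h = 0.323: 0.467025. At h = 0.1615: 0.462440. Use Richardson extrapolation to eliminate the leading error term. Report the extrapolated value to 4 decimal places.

The leading error scales as h^4; refining by a factor of 2 reduces it by 2^4 = 16.
Extrapolated value = (16·A(h/2) − A(h)) / (16 − 1)
= (16·0.462440 − 0.467025) / 15
= 6.932015 / 15 = 0.462134

0.4621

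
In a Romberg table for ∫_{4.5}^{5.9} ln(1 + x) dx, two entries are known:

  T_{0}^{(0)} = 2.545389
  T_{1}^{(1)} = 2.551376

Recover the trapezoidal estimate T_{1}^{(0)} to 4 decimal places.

2.5499

From T_{1}^{(1)} = (4·T_{1}^{(0)} − T_{0}^{(0)})/3, solve for T_{1}^{(0)}:
4·T_{1}^{(0)} = 3·2.551376 + 2.545389 = 10.199517
T_{1}^{(0)} = 2.549879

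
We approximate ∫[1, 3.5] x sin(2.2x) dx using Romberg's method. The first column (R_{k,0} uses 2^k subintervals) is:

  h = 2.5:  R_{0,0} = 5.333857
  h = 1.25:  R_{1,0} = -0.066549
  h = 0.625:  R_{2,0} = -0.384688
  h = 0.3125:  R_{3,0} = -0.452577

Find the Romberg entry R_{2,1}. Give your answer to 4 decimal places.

-0.4907

R_{2,1} = -0.384688 + (-0.384688 − (-0.066549))/3 = -0.490734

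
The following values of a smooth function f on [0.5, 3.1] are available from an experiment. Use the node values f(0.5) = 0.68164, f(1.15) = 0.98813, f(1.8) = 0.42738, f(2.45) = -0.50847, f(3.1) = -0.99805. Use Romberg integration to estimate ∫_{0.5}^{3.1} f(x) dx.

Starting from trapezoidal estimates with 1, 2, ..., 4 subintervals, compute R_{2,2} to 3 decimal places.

0.528

R_{0,0} (trapezoid, 1 panel, h=2.6000): -0.41133
R_{1,0} (trapezoid, 2 panels, h=1.3000): 0.34993
R_{2,0} (trapezoid, 4 panels, h=0.6500): 0.48674
R_{1,1} = 0.34993 + (0.34993 − (-0.41133))/3 = 0.60368
R_{2,1} = 0.48674 + (0.48674 − 0.34993)/3 = 0.53234
R_{2,2} = 0.53234 + (0.53234 − 0.60368)/15 = 0.52758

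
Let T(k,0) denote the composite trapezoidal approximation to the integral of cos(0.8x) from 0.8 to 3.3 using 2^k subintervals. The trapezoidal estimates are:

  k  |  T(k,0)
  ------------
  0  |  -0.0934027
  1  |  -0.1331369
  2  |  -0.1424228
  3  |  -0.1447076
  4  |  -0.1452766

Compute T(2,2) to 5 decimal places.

Richardson extrapolation on the trapezoidal column (denominator 4−1=3):
T(1,1) = (4·(-0.1331369) − (-0.0934027)) / 3 = -0.1463816
T(2,1) = -0.1424228 + (-0.1424228 − (-0.1331369))/3 = -0.1455181
T(2,2) = -0.1455181 + (-0.1455181 − (-0.1463816))/15 = -0.1454605

-0.14546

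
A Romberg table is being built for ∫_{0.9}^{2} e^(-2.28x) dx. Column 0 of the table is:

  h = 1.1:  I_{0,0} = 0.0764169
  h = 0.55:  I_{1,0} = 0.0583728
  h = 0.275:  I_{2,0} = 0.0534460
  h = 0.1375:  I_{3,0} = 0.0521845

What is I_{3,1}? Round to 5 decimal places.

Richardson extrapolation on the trapezoidal column (denominator 4−1=3):
I_{3,1} = 0.0521845 + (0.0521845 − 0.0534460)/3 = 0.0517640

0.05176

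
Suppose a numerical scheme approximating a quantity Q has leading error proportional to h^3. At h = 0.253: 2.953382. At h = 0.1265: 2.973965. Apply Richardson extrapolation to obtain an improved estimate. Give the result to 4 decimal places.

The leading error scales as h^3; refining by a factor of 2 reduces it by 2^3 = 8.
Extrapolated value = (8·A(h/2) − A(h)) / (8 − 1)
= (8·2.973965 − 2.953382) / 7
= 20.838338 / 7 = 2.976905

2.9769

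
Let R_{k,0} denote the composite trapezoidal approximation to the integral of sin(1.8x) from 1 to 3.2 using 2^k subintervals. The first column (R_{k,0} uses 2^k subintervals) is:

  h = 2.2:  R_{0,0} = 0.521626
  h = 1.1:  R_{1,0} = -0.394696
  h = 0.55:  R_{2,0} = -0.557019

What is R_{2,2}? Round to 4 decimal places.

Richardson extrapolation on the trapezoidal column (denominator 4−1=3):
R_{1,1} = (4·(-0.394696) − 0.521626) / 3 = -0.700137
R_{2,1} = (4·(-0.557019) − (-0.394696)) / 3 = -0.611127
R_{2,2} = -0.611127 + (-0.611127 − (-0.700137))/15 = -0.605193

-0.6052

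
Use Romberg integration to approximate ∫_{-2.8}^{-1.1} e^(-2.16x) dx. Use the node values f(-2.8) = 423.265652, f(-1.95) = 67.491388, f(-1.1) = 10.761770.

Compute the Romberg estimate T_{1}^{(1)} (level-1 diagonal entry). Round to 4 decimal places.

T_{0}^{(0)} (trapezoid, 1 panel, h=1.7000): 368.923309
T_{1}^{(0)} (trapezoid, 2 panels, h=0.8500): 241.829334
T_{1}^{(1)} = 241.829334 + (241.829334 − 368.923309)/3 = 199.464676

199.4647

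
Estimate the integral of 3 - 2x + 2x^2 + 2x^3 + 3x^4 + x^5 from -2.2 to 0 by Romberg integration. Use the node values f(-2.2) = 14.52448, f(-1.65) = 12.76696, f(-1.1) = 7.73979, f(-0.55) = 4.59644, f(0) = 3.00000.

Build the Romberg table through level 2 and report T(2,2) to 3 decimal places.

18.851

T(0,0) (trapezoid, 1 panel, h=2.2000): 19.27693
T(1,0) (trapezoid, 2 panels, h=1.1000): 18.15223
T(2,0) (trapezoid, 4 panels, h=0.5500): 18.62599
T(1,1) = 18.15223 + (18.15223 − 19.27693)/3 = 17.77733
T(2,1) = 18.62599 + (18.62599 − 18.15223)/3 = 18.78391
T(2,2) = 18.78391 + (18.78391 − 17.77733)/15 = 18.85102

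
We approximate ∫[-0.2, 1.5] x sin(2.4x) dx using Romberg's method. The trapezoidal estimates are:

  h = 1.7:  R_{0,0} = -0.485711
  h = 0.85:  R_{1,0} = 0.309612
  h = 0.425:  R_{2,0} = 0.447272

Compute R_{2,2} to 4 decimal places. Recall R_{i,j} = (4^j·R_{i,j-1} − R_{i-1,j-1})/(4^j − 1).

0.4877

R_{1,1} = 0.309612 + (0.309612 − (-0.485711))/3 = 0.574720
R_{2,1} = 0.447272 + (0.447272 − 0.309612)/3 = 0.493159
R_{2,2} = 0.493159 + (0.493159 − 0.574720)/15 = 0.487722
(Column j=1 coincides with Simpson's rule on the same nodes.)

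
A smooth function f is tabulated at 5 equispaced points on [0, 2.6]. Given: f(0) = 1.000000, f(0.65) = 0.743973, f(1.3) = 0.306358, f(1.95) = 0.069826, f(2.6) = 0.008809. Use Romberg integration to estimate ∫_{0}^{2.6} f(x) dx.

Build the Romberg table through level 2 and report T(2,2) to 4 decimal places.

T(0,0) (trapezoid, 1 panel, h=2.6000): 1.311452
T(1,0) (trapezoid, 2 panels, h=1.3000): 1.053991
T(2,0) (trapezoid, 4 panels, h=0.6500): 1.055965
T(1,1) = 1.053991 + (1.053991 − 1.311452)/3 = 0.968171
T(2,1) = 1.055965 + (1.055965 − 1.053991)/3 = 1.056623
T(2,2) = 1.056623 + (1.056623 − 0.968171)/15 = 1.062520

1.0625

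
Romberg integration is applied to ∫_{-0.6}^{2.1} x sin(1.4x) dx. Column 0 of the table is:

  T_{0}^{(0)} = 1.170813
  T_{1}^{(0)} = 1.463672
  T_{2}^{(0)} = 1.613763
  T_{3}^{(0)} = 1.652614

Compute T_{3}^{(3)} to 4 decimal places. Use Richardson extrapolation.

1.6656

T_{1}^{(1)} = 1.463672 + (1.463672 − 1.170813)/3 = 1.561292
T_{2}^{(1)} = 1.613763 + (1.613763 − 1.463672)/3 = 1.663793
T_{3}^{(1)} = 1.652614 + (1.652614 − 1.613763)/3 = 1.665564
T_{2}^{(2)} = 1.663793 + (1.663793 − 1.561292)/15 = 1.670626
T_{3}^{(2)} = (16·1.665564 − 1.663793) / 15 = 1.665682
T_{3}^{(3)} = 1.665682 + (1.665682 − 1.670626)/63 = 1.665604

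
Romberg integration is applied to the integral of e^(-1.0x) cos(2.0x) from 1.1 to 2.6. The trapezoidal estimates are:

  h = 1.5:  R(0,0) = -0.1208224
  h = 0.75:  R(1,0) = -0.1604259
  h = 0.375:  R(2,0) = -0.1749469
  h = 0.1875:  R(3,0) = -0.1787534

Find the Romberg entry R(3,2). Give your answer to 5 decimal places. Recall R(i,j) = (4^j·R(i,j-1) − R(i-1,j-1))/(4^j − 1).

R(2,1) = -0.1749469 + (-0.1749469 − (-0.1604259))/3 = -0.1797872
R(3,1) = (4·(-0.1787534) − (-0.1749469)) / 3 = -0.1800222
R(3,2) = -0.1800222 + (-0.1800222 − (-0.1797872))/15 = -0.1800379
(Column j=1 coincides with Simpson's rule on the same nodes.)

-0.18004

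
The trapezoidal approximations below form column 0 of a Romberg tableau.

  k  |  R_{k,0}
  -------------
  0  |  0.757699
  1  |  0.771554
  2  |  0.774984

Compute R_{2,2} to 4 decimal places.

R_{1,1} = (4·0.771554 − 0.757699) / 3 = 0.776172
R_{2,1} = 0.774984 + (0.774984 − 0.771554)/3 = 0.776127
R_{2,2} = 0.776127 + (0.776127 − 0.776172)/15 = 0.776124
(Column j=1 coincides with Simpson's rule on the same nodes.)

0.7761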